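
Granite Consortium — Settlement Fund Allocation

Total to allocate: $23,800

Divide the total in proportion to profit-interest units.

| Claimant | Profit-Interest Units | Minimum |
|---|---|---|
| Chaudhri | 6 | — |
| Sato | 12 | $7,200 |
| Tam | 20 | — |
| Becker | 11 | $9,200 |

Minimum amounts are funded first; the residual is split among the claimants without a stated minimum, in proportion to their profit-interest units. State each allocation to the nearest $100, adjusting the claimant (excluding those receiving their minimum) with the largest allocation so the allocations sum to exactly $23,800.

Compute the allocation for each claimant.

Chaudhri: $1,700 | Sato: $7,200 | Tam: $5,700 | Becker: $9,200

Guaranteed amounts: Sato $7,200; Becker $9,200. Balance $7,400.
Balance split over remaining profit-interest units 26: Chaudhri 1,707.69 → $1,700; Tam 5,692.31 → $5,700.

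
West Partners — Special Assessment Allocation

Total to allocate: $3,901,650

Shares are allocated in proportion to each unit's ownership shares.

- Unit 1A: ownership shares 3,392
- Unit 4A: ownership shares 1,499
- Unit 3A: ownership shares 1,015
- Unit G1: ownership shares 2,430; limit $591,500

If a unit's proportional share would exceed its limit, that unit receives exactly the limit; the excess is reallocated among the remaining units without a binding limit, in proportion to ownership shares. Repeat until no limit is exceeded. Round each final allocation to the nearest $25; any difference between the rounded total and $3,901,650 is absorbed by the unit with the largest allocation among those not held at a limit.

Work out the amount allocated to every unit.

Unit 1A: $1,901,125; Unit 4A: $840,150; Unit 3A: $568,875; Unit G1: $591,500

Ownership shares total: 8,336.
Unconstrained shares: Unit 1A 1,587,619.58; Unit 4A 701,604.29; Unit 3A 475,068.95; Unit G1 1,137,357.19.
Held at cap: Unit G1 ($591,500); balance $3,310,150 reallocated over remaining ownership shares 5,906.
Shares after redistribution: Unit 1A 1,901,122.38 → $1,901,125; Unit 4A 840,148.13 → $840,150; Unit 3A 568,879.49 → $568,875.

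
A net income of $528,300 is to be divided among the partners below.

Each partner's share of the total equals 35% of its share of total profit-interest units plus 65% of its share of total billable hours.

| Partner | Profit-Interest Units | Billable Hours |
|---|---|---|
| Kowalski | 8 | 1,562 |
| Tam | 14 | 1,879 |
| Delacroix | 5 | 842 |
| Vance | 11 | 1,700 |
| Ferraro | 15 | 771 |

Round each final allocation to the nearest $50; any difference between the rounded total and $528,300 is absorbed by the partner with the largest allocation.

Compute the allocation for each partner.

Kowalski: $107,350 | Tam: $144,350 | Delacroix: $60,250 | Vance: $124,800 | Ferraro: $91,550

Profit-interest units total 53; billable hours total 6,754.
Combined weights (35% profit-interest units + 65% billable hours): Kowalski 0.2032; Tam 0.2733; Delacroix 0.1141; Vance 0.2362; Ferraro 0.1733.
Raw shares: Kowalski 107,327.27; Tam 144,377.21; Delacroix 60,253.85; Vance 124,809.96; Ferraro 91,531.71.
At nearest $50: Kowalski $107,350; Tam $144,400; Delacroix $60,250; Vance $124,800; Ferraro $91,550. Sum = $528,350.
Difference $528,300 − $528,350 = −$50 applied to largest allocation (Tam): Tam becomes $144,350.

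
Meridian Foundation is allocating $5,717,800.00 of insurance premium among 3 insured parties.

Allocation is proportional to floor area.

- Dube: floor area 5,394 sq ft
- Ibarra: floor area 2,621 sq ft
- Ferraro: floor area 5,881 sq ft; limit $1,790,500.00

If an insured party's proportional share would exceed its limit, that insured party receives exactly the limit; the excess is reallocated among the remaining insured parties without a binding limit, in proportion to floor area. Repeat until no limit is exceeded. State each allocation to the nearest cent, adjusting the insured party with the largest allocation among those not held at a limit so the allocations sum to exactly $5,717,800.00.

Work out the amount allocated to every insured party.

Dube: $2,643,026.35 | Ibarra: $1,284,273.65 | Ferraro: $1,790,500.00

Sum of floor area: 13,896.
Proportional shares (ignoring caps): Dube 2,219,474.1796; Ibarra 1,078,465.2994; Ferraro 2,419,860.5210.
Capped: Ferraro ($1,790,500.00); balance $3,927,300.00 reallocated over remaining floor area 8,015.
Shares after redistribution: Dube 2,643,026.3506 → $2,643,026.35; Ibarra 1,284,273.6494 → $1,284,273.65.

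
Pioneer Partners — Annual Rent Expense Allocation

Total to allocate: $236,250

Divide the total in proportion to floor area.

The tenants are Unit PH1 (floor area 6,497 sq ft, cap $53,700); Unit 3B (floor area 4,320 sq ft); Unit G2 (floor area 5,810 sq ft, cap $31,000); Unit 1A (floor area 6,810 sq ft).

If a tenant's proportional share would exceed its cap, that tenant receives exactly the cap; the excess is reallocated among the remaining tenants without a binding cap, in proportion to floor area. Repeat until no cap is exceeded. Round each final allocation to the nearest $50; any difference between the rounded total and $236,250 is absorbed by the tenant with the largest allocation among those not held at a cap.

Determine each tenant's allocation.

Unit PH1: $53,700 | Unit 3B: $58,800 | Unit G2: $31,000 | Unit 1A: $92,750

Sum of floor area: 23,437.
Pro-rata shares before constraints: Unit PH1 65,491.16; Unit 3B 43,546.53; Unit G2 58,566.05; Unit 1A 68,646.26.
Capped: Unit PH1 ($53,700), Unit G2 ($31,000); residual $151,550 reallocated over remaining floor area 11,130.
Redistributed shares: Unit 3B 58,822.64 → $58,800; Unit 1A 92,727.36 → $92,750.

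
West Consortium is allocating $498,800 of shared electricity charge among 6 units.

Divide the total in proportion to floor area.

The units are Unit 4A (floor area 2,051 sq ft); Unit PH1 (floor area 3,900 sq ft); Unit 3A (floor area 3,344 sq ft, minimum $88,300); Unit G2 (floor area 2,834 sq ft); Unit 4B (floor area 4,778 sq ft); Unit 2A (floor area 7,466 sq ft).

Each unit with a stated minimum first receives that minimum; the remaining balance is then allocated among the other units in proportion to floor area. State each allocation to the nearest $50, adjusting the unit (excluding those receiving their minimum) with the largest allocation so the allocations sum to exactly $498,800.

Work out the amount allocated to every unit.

Unit 4A: $40,050; Unit PH1: $76,150; Unit 3A: $88,300; Unit G2: $55,300; Unit 4B: $93,250; Unit 2A: $145,750

Fund the minimums — Unit 3A $88,300. Remaining pool $410,500.
Remaining pool split over remaining floor area 21,029: Unit 4A 40,036.88 → $40,050; Unit PH1 76,130.58 → $76,150; Unit G2 55,321.56 → $55,300; Unit 4B 93,269.72 → $93,250; Unit 2A 145,741.26 → $145,750.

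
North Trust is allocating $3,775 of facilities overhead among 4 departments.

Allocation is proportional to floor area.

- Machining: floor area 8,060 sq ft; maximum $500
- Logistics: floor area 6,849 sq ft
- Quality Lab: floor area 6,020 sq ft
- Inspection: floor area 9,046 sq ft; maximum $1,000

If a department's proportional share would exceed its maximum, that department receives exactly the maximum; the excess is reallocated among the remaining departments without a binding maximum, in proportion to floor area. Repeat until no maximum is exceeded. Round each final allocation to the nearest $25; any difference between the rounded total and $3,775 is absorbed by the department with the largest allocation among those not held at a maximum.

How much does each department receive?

Machining: $500; Logistics: $1,200; Quality Lab: $1,075; Inspection: $1,000

Floor area total: 29,975.
Proportional shares (ignoring caps): Machining 1,015.06; Logistics 862.55; Quality Lab 758.15; Inspection 1,139.24.
Held at cap: Machining ($500), Inspection ($1,000); residual $2,275 reallocated over remaining floor area 12,869.
Shares after redistribution: Logistics 1,210.78 → $1,200; Quality Lab 1,064.22 → $1,075.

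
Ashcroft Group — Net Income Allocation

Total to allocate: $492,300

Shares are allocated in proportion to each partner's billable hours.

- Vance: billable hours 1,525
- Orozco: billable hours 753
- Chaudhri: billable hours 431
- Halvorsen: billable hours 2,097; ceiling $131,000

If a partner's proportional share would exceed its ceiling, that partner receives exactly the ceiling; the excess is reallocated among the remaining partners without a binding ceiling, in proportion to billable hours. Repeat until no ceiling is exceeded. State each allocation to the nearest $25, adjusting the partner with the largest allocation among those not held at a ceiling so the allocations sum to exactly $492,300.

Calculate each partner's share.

Vance: $203,400 · Orozco: $100,425 · Chaudhri: $57,475 · Halvorsen: $131,000

Billable hours total: 4,806.
Unconstrained shares: Vance 156,212.55; Orozco 77,133.15; Chaudhri 44,149.25; Halvorsen 214,805.06.
Cap binds for Halvorsen ($131,000); residual $361,300 reallocated over remaining billable hours 2,709.
Remaining shares: Vance 203,389.63 → $203,400; Orozco 100,427.80 → $100,425; Chaudhri 57,482.58 → $57,475.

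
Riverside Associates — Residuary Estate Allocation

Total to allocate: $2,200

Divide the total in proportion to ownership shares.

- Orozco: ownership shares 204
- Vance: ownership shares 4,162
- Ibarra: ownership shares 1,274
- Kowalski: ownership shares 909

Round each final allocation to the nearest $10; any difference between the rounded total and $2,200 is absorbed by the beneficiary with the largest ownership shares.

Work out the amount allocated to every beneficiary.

Sum of ownership shares: 6,549.
Raw shares: Orozco 204/6,549 × $2,200 = 68.53; Vance 4,162/6,549 × $2,200 = 1,398.14; Ibarra 1,274/6,549 × $2,200 = 427.97; Kowalski 909/6,549 × $2,200 = 305.36.
Rounded to nearest $10: Orozco $70; Vance $1,400; Ibarra $430; Kowalski $310. Sum = $2,210.
Difference $2,200 − $2,210 = −$10 applied to largest ownership shares (Vance): Vance becomes $1,390.

Orozco: $70 | Vance: $1,390 | Ibarra: $430 | Kowalski: $310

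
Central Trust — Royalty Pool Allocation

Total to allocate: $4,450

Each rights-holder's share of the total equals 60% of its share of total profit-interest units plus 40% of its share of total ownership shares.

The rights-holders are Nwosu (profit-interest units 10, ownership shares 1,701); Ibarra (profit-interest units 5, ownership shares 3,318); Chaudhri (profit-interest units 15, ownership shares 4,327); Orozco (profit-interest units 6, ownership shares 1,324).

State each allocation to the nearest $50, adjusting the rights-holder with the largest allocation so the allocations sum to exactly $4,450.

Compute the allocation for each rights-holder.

Profit-interest units total 36; ownership shares total 10,670.
Composite weights (60% profit-interest units + 40% ownership shares): Nwosu 0.2304; Ibarra 0.2077; Chaudhri 0.4122; Orozco 0.1496.
Raw shares: Nwosu 1,025.43; Ibarra 924.35; Chaudhri 1,834.34; Orozco 665.87.
At nearest $50: Nwosu $1,050; Ibarra $900; Chaudhri $1,850; Orozco $650. Sum = $4,450.
Sum already equals the total — no adjustment.

Nwosu: $1,050 | Ibarra: $900 | Chaudhri: $1,850 | Orozco: $650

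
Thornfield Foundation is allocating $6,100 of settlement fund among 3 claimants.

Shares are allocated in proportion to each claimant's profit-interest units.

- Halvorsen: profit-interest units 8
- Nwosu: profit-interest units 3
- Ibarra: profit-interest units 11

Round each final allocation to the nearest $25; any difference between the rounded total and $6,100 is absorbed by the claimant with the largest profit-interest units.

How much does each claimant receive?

Sum of profit-interest units: 8 + 3 + 11 = 22.
Proportional shares: Halvorsen 2,218.18; Nwosu 831.82; Ibarra 3,050.00.
Rounded to nearest $25: Halvorsen $2,225; Nwosu $825; Ibarra $3,050. Sum = $6,100.
Rounded total matches; no reconciliation needed.

Halvorsen: $2,225 · Nwosu: $825 · Ibarra: $3,050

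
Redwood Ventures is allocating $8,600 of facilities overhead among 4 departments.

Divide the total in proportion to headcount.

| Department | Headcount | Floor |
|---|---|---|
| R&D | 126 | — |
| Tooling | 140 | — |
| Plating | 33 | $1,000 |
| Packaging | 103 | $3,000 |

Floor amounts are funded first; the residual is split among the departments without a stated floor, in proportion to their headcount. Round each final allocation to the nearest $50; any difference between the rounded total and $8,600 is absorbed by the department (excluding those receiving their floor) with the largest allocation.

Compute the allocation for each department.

R&D: $2,200 | Tooling: $2,400 | Plating: $1,000 | Packaging: $3,000

Guaranteed amounts: Plating $1,000; Packaging $3,000. Balance $4,600.
Balance split over remaining headcount 266: R&D 2,178.95 → $2,200; Tooling 2,421.05 → $2,400.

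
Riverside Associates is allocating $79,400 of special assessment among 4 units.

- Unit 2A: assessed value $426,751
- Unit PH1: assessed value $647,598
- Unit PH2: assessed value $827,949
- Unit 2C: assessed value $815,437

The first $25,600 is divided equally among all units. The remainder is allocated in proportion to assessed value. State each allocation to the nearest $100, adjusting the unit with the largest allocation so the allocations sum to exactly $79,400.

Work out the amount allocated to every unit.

Equal tier: $25,600 ÷ 4 = $6,400 apiece.
Remainder $53,800 by assessed value (total 2,717,735): Unit 2A 8,447.92 → $8,400; Unit PH1 12,819.78 → $12,800; Unit PH2 16,389.99 → $16,400; Unit 2C 16,142.31 → $16,100.
Rounding difference +$100 on remainder applied to Unit PH2.
Totals: Unit 2A $6,400 + $8,400 = $14,800; Unit PH1 $6,400 + $12,800 = $19,200; Unit PH2 $6,400 + $16,500 = $22,900; Unit 2C $6,400 + $16,100 = $22,500.

Unit 2A: $14,800; Unit PH1: $19,200; Unit PH2: $22,900; Unit 2C: $22,500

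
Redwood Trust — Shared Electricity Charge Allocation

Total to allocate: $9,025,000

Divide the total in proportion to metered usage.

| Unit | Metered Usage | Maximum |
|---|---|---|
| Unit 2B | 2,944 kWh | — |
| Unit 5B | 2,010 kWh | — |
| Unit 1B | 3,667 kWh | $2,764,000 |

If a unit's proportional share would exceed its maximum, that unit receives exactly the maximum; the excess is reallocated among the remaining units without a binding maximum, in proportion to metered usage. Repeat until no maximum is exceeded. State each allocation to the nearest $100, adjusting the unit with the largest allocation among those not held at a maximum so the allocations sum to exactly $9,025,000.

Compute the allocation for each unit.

Total metered usage = 8,621.
Pro-rata shares before constraints: Unit 2B 3,081,962.65; Unit 5B 2,104,193.25; Unit 1B 3,838,844.10.
Cap binds for Unit 1B ($2,764,000); balance $6,261,000 reallocated over remaining metered usage 4,954.
Remaining shares: Unit 2B 3,720,707.31 → $3,720,700; Unit 5B 2,540,292.69 → $2,540,300.

Unit 2B: $3,720,700 · Unit 5B: $2,540,300 · Unit 1B: $2,764,000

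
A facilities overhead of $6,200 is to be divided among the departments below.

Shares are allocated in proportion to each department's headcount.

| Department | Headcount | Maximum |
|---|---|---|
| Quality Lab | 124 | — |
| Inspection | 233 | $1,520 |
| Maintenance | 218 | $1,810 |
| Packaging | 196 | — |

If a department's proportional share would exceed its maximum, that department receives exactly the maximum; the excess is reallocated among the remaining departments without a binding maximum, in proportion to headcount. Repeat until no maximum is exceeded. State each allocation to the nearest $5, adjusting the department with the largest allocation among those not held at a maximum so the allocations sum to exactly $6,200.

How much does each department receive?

Headcount total: 771.
Unconstrained shares: Quality Lab 997.15; Inspection 1,873.67; Maintenance 1,753.05; Packaging 1,576.13.
Held at cap: Inspection ($1,520); residual $4,680 reallocated over remaining headcount 538.
Held at cap: Maintenance ($1,810); residual $2,870 reallocated over remaining headcount 320.
Shares after redistribution: Quality Lab 1,112.12 → $1,110; Packaging 1,757.88 → $1,760.

Quality Lab: $1,110 | Inspection: $1,520 | Maintenance: $1,810 | Packaging: $1,760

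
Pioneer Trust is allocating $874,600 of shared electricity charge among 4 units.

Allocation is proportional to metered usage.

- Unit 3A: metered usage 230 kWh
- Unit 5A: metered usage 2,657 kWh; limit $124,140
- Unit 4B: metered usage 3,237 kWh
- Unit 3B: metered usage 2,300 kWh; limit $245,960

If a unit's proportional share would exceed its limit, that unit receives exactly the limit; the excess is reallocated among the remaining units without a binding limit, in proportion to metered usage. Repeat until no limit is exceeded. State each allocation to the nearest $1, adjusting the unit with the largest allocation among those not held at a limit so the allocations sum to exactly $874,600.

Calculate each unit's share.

Sum of metered usage: 8,424.
Proportional shares (ignoring caps): Unit 3A 23,879.15; Unit 5A 275,856.15; Unit 4B 336,073.15; Unit 3B 238,791.55.
Capped: Unit 5A ($124,140); residual $750,460 reallocated over remaining metered usage 5,767.
Capped: Unit 3B ($245,960); residual $504,500 reallocated over remaining metered usage 3,467.
Redistributed shares: Unit 3A 33,468.42 → $33,468; Unit 4B 471,031.58 → $471,032.

Unit 3A: $33,468 · Unit 5A: $124,140 · Unit 4B: $471,032 · Unit 3B: $245,960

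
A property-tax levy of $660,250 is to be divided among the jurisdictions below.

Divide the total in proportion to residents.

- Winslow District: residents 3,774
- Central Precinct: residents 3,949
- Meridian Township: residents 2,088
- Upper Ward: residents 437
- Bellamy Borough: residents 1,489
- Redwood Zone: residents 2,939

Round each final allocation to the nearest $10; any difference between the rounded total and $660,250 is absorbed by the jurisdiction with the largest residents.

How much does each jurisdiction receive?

Winslow District: $169,790 · Central Precinct: $177,650 · Meridian Township: $93,940 · Upper Ward: $19,660 · Bellamy Borough: $66,990 · Redwood Zone: $132,220

Residents total: 14,676.
Unrounded shares: Winslow District 3,774/14,676 × $660,250 = 169,786.28; Central Precinct 3,949/14,676 × $660,250 = 177,659.26; Meridian Township 2,088/14,676 × $660,250 = 93,935.81; Upper Ward 437/14,676 × $660,250 = 19,659.94; Bellamy Borough 1,489/14,676 × $660,250 = 66,987.75; Redwood Zone 2,939/14,676 × $660,250 = 132,220.96.
Rounded to nearest $10: Winslow District $169,790; Central Precinct $177,660; Meridian Township $93,940; Upper Ward $19,660; Bellamy Borough $66,990; Redwood Zone $132,220. Sum = $660,260.
Difference $660,250 − $660,260 = −$10 applied to largest residents (Central Precinct): Central Precinct becomes $177,650.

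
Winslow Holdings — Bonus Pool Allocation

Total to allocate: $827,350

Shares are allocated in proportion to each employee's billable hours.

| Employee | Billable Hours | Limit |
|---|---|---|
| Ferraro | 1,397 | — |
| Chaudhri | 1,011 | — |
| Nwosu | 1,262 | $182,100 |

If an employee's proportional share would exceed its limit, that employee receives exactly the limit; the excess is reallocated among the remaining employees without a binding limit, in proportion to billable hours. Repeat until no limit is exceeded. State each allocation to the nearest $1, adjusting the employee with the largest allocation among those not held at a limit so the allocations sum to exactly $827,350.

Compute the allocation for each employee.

Ferraro: $374,341; Chaudhri: $270,909; Nwosu: $182,100

Sum of billable hours: 3,670.
Unconstrained shares: Ferraro 314,934.05; Chaudhri 227,915.76; Nwosu 284,500.19.
Held at cap: Nwosu ($182,100); remaining pool $645,250 reallocated over remaining billable hours 2,408.
Redistributed shares: Ferraro 374,341.47 → $374,341; Chaudhri 270,908.53 → $270,909.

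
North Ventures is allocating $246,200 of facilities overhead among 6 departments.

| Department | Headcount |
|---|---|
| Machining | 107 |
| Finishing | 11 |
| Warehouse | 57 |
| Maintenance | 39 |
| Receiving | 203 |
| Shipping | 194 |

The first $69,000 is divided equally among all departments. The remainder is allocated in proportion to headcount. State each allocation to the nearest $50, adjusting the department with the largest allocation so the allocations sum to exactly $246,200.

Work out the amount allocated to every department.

Machining: $42,550 | Finishing: $14,700 | Warehouse: $28,050 | Maintenance: $22,800 | Receiving: $70,350 | Shipping: $67,750

$69,000 shared equally gives $11,500 per department.
Remainder $177,200 by headcount (total 611): Machining 31,031.75 → $31,050; Finishing 3,190.18 → $3,200; Warehouse 16,530.93 → $16,550; Maintenance 11,310.64 → $11,300; Receiving 58,873.32 → $58,850; Shipping 56,263.18 → $56,250.
Totals: Machining $11,500 + $31,050 = $42,550; Finishing $11,500 + $3,200 = $14,700; Warehouse $11,500 + $16,550 = $28,050; Maintenance $11,500 + $11,300 = $22,800; Receiving $11,500 + $58,850 = $70,350; Shipping $11,500 + $56,250 = $67,750.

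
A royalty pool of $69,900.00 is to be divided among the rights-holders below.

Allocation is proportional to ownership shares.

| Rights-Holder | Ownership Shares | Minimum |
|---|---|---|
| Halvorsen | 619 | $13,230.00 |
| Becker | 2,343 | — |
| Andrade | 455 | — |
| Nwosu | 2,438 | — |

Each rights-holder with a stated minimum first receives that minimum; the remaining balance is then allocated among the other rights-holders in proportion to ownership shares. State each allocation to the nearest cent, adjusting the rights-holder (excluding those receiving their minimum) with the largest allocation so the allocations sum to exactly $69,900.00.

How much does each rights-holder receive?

Halvorsen: $13,230.00 · Becker: $25,358.63 · Andrade: $4,924.53 · Nwosu: $26,386.84

Guaranteed amounts: Halvorsen $13,230.00. Remaining pool $56,670.00.
Remaining pool split over remaining ownership shares 5,236: Becker 25,358.6345 → $25,358.63; Andrade 4,924.5321 → $4,924.53; Nwosu 26,386.8335 → $26,386.83.
Rounding difference +$0.01 applied to Nwosu → $26,386.84.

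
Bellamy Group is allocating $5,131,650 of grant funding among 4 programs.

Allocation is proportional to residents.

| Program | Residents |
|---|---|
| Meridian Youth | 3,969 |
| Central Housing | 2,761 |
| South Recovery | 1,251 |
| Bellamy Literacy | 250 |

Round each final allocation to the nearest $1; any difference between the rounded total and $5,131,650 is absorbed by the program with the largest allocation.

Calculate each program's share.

Total residents = 8,231.
Proportional shares: Meridian Youth 3,969/8,231 × $5,131,650 = 2,474,488.99; Central Housing 2,761/8,231 × $5,131,650 = 1,721,356.54; South Recovery 1,251/8,231 × $5,131,650 = 779,940.97; Bellamy Literacy 250/8,231 × $5,131,650 = 155,863.504.
At nearest $1: Meridian Youth $2,474,489; Central Housing $1,721,357; South Recovery $779,941; Bellamy Literacy $155,864. Sum = $5,131,651.
Difference $5,131,650 − $5,131,651 = −$1 applied to largest allocation (Meridian Youth): Meridian Youth becomes $2,474,488.

Meridian Youth: $2,474,488 · Central Housing: $1,721,357 · South Recovery: $779,941 · Bellamy Literacy: $155,864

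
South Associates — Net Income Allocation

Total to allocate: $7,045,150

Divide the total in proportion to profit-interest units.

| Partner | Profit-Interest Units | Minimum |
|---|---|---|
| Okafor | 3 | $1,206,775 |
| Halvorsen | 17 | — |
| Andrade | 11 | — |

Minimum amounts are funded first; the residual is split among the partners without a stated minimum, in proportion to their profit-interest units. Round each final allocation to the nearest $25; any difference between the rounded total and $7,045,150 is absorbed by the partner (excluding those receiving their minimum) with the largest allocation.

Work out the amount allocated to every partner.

Guaranteed amounts: Okafor $1,206,775. Remaining pool $5,838,375.
Remaining pool split over remaining profit-interest units 28: Halvorsen 3,544,727.68 → $3,544,725; Andrade 2,293,647.32 → $2,293,650.

Okafor: $1,206,775 · Halvorsen: $3,544,725 · Andrade: $2,293,650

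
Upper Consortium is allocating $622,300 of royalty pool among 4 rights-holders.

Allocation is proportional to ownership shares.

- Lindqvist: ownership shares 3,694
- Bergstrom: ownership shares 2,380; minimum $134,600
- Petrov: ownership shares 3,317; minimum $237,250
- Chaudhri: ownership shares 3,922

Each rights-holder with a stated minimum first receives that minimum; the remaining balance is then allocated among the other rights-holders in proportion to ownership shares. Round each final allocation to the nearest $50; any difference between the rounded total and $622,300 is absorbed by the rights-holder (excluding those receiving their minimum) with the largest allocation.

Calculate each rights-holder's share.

Lindqvist: $121,500 | Bergstrom: $134,600 | Petrov: $237,250 | Chaudhri: $128,950

Guaranteed amounts: Bergstrom $134,600; Petrov $237,250. Remaining pool $250,450.
Remaining pool split over remaining ownership shares 7,616: Lindqvist 121,476.14 → $121,500; Chaudhri 128,973.86 → $128,950.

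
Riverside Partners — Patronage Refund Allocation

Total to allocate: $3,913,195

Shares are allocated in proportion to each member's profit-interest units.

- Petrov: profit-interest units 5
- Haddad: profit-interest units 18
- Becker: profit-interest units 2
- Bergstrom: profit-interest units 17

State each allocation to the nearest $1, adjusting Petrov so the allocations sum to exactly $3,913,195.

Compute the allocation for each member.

Petrov: $465,856 | Haddad: $1,677,084 | Becker: $186,343 | Bergstrom: $1,583,912

Profit-interest units total: 42.
Raw shares: Petrov 5/42 × $3,913,195 = 465,856.55; Haddad 18/42 × $3,913,195 = 1,677,083.57; Becker 2/42 × $3,913,195 = 186,342.62; Bergstrom 17/42 × $3,913,195 = 1,583,912.26.
At nearest $1: Petrov $465,857; Haddad $1,677,084; Becker $186,343; Bergstrom $1,583,912. Sum = $3,913,196.
Difference $3,913,195 − $3,913,196 = −$1 applied to Petrov: Petrov becomes $465,856.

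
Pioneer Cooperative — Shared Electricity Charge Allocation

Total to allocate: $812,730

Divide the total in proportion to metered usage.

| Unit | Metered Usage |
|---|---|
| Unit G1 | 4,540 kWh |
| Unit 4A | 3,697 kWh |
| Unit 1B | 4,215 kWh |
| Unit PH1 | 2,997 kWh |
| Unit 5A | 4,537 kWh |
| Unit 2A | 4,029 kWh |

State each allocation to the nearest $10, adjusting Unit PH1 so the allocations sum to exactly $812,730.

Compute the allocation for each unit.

Sum of metered usage: 24,015.
Raw shares: Unit G1 4,540/24,015 × $812,730 = 153,645.40; Unit 4A 3,697/24,015 × $812,730 = 125,116.09; Unit 1B 4,215/24,015 × $812,730 = 142,646.55; Unit PH1 2,997/24,015 × $812,730 = 101,426.27; Unit 5A 4,537/24,015 × $812,730 = 153,543.87; Unit 2A 4,029/24,015 × $812,730 = 136,351.83.
At nearest $10: Unit G1 $153,650; Unit 4A $125,120; Unit 1B $142,650; Unit PH1 $101,430; Unit 5A $153,540; Unit 2A $136,350. Sum = $812,740.
Difference $812,730 − $812,740 = −$10 applied to Unit PH1: Unit PH1 becomes $101,420.

Unit G1: $153,650; Unit 4A: $125,120; Unit 1B: $142,650; Unit PH1: $101,420; Unit 5A: $153,540; Unit 2A: $136,350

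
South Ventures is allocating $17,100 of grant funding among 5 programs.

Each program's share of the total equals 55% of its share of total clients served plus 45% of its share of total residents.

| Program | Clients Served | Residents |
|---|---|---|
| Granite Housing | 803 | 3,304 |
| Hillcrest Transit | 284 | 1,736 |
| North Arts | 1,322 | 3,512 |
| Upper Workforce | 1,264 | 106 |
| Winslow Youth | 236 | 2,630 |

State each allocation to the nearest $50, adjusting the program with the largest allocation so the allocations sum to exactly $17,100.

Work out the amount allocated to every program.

Totals — clients served 3,909, residents 11,288.
Composite weights (55% clients served + 45% residents): Granite Housing 0.2447; Hillcrest Transit 0.1092; North Arts 0.3260; Upper Workforce 0.1821; Winslow Youth 0.1381.
Unrounded shares: Granite Housing 4,184.34; Hillcrest Transit 1,866.73; North Arts 5,574.83; Upper Workforce 3,113.43; Winslow Youth 2,360.68.
After rounding ($50): Granite Housing $4,200; Hillcrest Transit $1,850; North Arts $5,550; Upper Workforce $3,100; Winslow Youth $2,350. Sum = $17,050.
Difference $17,100 − $17,050 = +$50 applied to largest allocation (North Arts): North Arts becomes $5,600.

Granite Housing: $4,200 | Hillcrest Transit: $1,850 | North Arts: $5,600 | Upper Workforce: $3,100 | Winslow Youth: $2,350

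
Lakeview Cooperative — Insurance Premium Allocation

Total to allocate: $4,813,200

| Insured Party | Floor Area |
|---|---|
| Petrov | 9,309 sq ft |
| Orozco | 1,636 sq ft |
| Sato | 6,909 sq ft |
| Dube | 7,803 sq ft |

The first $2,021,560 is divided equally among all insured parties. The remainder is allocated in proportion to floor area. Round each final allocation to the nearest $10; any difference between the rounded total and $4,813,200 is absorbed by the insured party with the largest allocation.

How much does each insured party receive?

Petrov: $1,518,270; Orozco: $683,400; Sato: $1,257,130; Dube: $1,354,400

Equal tier: $2,021,560 ÷ 4 = $505,390 apiece.
Remainder $2,791,640 by floor area (total 25,657): Petrov 1,012,876.67 → $1,012,880; Orozco 178,006.90 → $178,010; Sato 751,741.85 → $751,740; Dube 849,014.57 → $849,010.
Totals: Petrov $505,390 + $1,012,880 = $1,518,270; Orozco $505,390 + $178,010 = $683,400; Sato $505,390 + $751,740 = $1,257,130; Dube $505,390 + $849,010 = $1,354,400.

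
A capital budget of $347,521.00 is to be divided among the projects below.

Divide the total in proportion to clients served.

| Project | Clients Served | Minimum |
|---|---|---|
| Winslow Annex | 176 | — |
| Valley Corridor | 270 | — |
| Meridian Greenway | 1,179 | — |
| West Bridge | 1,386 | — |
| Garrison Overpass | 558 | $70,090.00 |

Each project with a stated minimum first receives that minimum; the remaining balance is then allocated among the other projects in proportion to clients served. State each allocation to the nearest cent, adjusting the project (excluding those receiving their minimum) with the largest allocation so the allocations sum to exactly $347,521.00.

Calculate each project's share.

Minimums first: Garrison Overpass $70,090.00. Remaining pool $277,431.00.
Remaining pool split over remaining clients served 3,011: Winslow Annex 16,216.4915 → $16,216.49; Valley Corridor 24,877.5722 → $24,877.57; Meridian Greenway 108,632.0654 → $108,632.07; West Bridge 127,704.8708 → $127,704.87.

Winslow Annex: $16,216.49 · Valley Corridor: $24,877.57 · Meridian Greenway: $108,632.07 · West Bridge: $127,704.87 · Garrison Overpass: $70,090.00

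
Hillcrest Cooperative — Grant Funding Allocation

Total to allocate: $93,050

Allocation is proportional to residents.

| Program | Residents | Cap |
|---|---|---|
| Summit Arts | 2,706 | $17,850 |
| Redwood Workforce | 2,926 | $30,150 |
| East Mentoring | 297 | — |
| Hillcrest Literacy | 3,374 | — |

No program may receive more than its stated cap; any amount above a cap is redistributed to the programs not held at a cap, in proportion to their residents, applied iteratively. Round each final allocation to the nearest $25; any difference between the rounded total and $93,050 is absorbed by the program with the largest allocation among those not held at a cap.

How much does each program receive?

Total residents = 9,303.
Proportional shares (ignoring caps): Summit Arts 27,065.82; Redwood Workforce 29,266.29; East Mentoring 2,970.64; Hillcrest Literacy 33,747.25.
Capped: Summit Arts ($17,850); residual $75,200 reallocated over remaining residents 6,597.
Capped: Redwood Workforce ($30,150); residual $45,050 reallocated over remaining residents 3,671.
Remaining shares: East Mentoring 3,644.74 → $3,650; Hillcrest Literacy 41,405.26 → $41,400.

Summit Arts: $17,850 | Redwood Workforce: $30,150 | East Mentoring: $3,650 | Hillcrest Literacy: $41,400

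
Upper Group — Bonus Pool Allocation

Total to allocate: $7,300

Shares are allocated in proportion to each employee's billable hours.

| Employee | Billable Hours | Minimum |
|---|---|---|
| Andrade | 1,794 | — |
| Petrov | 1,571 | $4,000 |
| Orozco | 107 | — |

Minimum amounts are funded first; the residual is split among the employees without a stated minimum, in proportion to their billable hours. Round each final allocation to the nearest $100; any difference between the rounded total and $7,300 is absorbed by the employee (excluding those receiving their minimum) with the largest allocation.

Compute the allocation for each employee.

Fund the minimums — Petrov $4,000. Residual $3,300.
Residual split over remaining billable hours 1,901: Andrade 3,114.26 → $3,100; Orozco 185.74 → $200.

Andrade: $3,100 | Petrov: $4,000 | Orozco: $200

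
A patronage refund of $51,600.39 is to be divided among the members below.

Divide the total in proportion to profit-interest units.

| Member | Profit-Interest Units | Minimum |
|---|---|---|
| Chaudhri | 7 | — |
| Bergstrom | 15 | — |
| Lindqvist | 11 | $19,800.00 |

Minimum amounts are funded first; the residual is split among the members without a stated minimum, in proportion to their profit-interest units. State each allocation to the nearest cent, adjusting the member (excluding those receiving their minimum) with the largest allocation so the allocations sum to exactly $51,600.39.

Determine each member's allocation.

Chaudhri: $10,118.31 | Bergstrom: $21,682.08 | Lindqvist: $19,800.00

Minimums first: Lindqvist $19,800.00. Residual $31,800.39.
Residual split over remaining profit-interest units 22: Chaudhri 10,118.3059 → $10,118.31; Bergstrom 21,682.0841 → $21,682.08.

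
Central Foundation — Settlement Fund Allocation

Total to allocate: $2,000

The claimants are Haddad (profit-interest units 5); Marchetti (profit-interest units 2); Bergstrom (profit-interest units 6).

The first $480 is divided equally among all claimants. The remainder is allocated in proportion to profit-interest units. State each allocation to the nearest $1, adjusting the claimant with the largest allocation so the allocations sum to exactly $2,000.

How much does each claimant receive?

Haddad: $745 | Marchetti: $394 | Bergstrom: $861

First tranche $480 split equally: $160 each.
Remainder $1,520 by profit-interest units (total 13): Haddad 584.62 → $585; Marchetti 233.85 → $234; Bergstrom 701.54 → $702.
Rounding difference −$1 on remainder applied to Bergstrom.
Totals: Haddad $160 + $585 = $745; Marchetti $160 + $234 = $394; Bergstrom $160 + $701 = $861.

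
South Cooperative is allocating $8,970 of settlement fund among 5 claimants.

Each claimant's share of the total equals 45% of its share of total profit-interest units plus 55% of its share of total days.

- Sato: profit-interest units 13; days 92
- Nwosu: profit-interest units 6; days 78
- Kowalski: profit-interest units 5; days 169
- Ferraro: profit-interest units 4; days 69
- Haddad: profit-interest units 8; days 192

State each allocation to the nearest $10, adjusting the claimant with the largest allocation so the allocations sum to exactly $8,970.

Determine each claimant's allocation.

Sato: $2,210; Nwosu: $1,310; Kowalski: $1,950; Ferraro: $1,020; Haddad: $2,480

Profit-interest units total 36; days total 600.
Composite weights (45% profit-interest units + 55% days): Sato 0.2468; Nwosu 0.1465; Kowalski 0.2174; Ferraro 0.1133; Haddad 0.2760.
Raw shares: Sato 2,214.09; Nwosu 1,314.11; Kowalski 1,950.23; Ferraro 1,015.85; Haddad 2,475.72.
At nearest $10: Sato $2,210; Nwosu $1,310; Kowalski $1,950; Ferraro $1,020; Haddad $2,480. Sum = $8,970.
Rounded total matches; no reconciliation needed.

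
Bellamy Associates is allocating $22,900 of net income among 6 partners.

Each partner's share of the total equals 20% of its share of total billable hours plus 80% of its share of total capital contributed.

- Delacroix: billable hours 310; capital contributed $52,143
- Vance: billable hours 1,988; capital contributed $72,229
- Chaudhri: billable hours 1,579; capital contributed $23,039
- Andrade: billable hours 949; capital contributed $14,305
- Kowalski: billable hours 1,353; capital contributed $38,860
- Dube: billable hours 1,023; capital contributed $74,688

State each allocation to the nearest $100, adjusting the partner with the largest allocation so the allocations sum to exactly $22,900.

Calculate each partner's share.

Delacroix: $3,700; Vance: $6,100; Chaudhri: $2,500; Andrade: $1,600; Kowalski: $3,400; Dube: $5,600

Billable hours total 7,202; capital contributed total 275,264.
Combined weights (20% billable hours + 80% capital contributed): Delacroix 0.1602; Vance 0.2651; Chaudhri 0.1108; Andrade 0.0679; Kowalski 0.1505; Dube 0.2455.
Unrounded shares: Delacroix 3,667.48; Vance 6,071.39; Chaudhri 2,537.48; Andrade 1,555.56; Kowalski 3,446.72; Dube 5,621.37.
Rounded to nearest $100: Delacroix $3,700; Vance $6,100; Chaudhri $2,500; Andrade $1,600; Kowalski $3,400; Dube $5,600. Sum = $22,900.
Sum already equals the total — no adjustment.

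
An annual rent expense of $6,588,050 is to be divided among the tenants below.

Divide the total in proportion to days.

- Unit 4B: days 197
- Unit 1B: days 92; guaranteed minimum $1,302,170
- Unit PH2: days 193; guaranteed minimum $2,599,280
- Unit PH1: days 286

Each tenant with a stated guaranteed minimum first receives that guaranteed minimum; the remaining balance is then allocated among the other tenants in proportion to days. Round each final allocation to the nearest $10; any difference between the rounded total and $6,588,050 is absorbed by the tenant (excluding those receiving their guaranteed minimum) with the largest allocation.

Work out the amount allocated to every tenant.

Fund the minimums — Unit 1B $1,302,170; Unit PH2 $2,599,280. Residual $2,686,600.
Residual split over remaining days 483: Unit 4B 1,095,776.81 → $1,095,780; Unit PH1 1,590,823.19 → $1,590,820.

Unit 4B: $1,095,780 · Unit 1B: $1,302,170 · Unit PH2: $2,599,280 · Unit PH1: $1,590,820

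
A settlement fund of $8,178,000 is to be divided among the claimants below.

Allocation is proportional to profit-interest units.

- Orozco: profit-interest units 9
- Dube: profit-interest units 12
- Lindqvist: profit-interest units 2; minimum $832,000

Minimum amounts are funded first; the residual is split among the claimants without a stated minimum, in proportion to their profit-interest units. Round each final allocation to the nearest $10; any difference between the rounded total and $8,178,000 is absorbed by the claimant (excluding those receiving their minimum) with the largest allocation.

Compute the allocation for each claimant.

Minimums first: Lindqvist $832,000. Balance $7,346,000.
Balance split over remaining profit-interest units 21: Orozco 3,148,285.71 → $3,148,290; Dube 4,197,714.29 → $4,197,710.

Orozco: $3,148,290 | Dube: $4,197,710 | Lindqvist: $832,000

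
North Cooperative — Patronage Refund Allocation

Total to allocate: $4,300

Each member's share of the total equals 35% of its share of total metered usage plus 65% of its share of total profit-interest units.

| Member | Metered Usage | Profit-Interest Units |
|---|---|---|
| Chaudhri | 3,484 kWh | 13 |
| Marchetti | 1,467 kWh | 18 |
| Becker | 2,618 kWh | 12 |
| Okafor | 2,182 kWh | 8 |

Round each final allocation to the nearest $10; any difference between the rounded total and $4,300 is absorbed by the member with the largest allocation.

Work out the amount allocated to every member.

Metered usage total 9,751; profit-interest units total 51.
Blended shares (35% metered usage + 65% profit-interest units): Chaudhri 0.2907; Marchetti 0.2821; Becker 0.2469; Okafor 0.1803.
Proportional shares: Chaudhri 1,250.18; Marchetti 1,212.89; Becker 1,061.72; Okafor 775.21.
At nearest $10: Chaudhri $1,250; Marchetti $1,210; Becker $1,060; Okafor $780. Sum = $4,300.
Rounded total matches; no reconciliation needed.

Chaudhri: $1,250 | Marchetti: $1,210 | Becker: $1,060 | Okafor: $780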